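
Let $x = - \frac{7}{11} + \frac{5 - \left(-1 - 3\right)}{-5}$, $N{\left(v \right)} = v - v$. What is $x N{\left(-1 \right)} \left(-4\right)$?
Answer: $0$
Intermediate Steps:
$N{\left(v \right)} = 0$
$x = - \frac{134}{55}$ ($x = \left(-7\right) \frac{1}{11} + \left(5 - \left(-1 - 3\right)\right) \left(- \frac{1}{5}\right) = - \frac{7}{11} + \left(5 - -4\right) \left(- \frac{1}{5}\right) = - \frac{7}{11} + \left(5 + 4\right) \left(- \frac{1}{5}\right) = - \frac{7}{11} + 9 \left(- \frac{1}{5}\right) = - \frac{7}{11} - \frac{9}{5} = - \frac{134}{55} \approx -2.4364$)
$x N{\left(-1 \right)} \left(-4\right) = \left(- \frac{134}{55}\right) 0 \left(-4\right) = 0 \left(-4\right) = 0$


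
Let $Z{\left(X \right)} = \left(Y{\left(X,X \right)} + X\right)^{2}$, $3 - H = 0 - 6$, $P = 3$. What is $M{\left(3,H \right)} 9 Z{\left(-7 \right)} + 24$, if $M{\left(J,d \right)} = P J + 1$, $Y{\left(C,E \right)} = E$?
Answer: $17664$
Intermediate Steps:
$H = 9$ ($H = 3 - \left(0 - 6\right) = 3 - -6 = 3 + 6 = 9$)
$Z{\left(X \right)} = 4 X^{2}$ ($Z{\left(X \right)} = \left(X + X\right)^{2} = \left(2 X\right)^{2} = 4 X^{2}$)
$M{\left(J,d \right)} = 1 + 3 J$ ($M{\left(J,d \right)} = 3 J + 1 = 1 + 3 J$)
$M{\left(3,H \right)} 9 Z{\left(-7 \right)} + 24 = \left(1 + 3 \cdot 3\right) 9 \cdot 4 \left(-7\right)^{2} + 24 = \left(1 + 9\right) 9 \cdot 4 \cdot 49 + 24 = 10 \cdot 9 \cdot 196 + 24 = 90 \cdot 196 + 24 = 17640 + 24 = 17664$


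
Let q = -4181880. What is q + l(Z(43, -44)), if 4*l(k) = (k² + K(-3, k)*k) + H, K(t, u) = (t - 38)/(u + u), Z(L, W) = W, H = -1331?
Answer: -33453871/8 ≈ -4.1817e+6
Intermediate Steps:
K(t, u) = (-38 + t)/(2*u) (K(t, u) = (-38 + t)/((2*u)) = (-38 + t)*(1/(2*u)) = (-38 + t)/(2*u))
l(k) = -2703/8 + k²/4 (l(k) = ((k² + ((-38 - 3)/(2*k))*k) - 1331)/4 = ((k² + ((½)*(-41)/k)*k) - 1331)/4 = ((k² + (-41/(2*k))*k) - 1331)/4 = ((k² - 41/2) - 1331)/4 = ((-41/2 + k²) - 1331)/4 = (-2703/2 + k²)/4 = -2703/8 + k²/4)
q + l(Z(43, -44)) = -4181880 + (-2703/8 + (¼)*(-44)²) = -4181880 + (-2703/8 + (¼)*1936) = -4181880 + (-2703/8 + 484) = -4181880 + 1169/8 = -33453871/8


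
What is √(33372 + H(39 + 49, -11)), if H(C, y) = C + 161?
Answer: √33621 ≈ 183.36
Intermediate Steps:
H(C, y) = 161 + C
√(33372 + H(39 + 49, -11)) = √(33372 + (161 + (39 + 49))) = √(33372 + (161 + 88)) = √(33372 + 249) = √33621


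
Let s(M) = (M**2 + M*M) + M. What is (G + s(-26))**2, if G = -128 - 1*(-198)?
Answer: 1948816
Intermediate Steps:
s(M) = M + 2*M**2 (s(M) = (M**2 + M**2) + M = 2*M**2 + M = M + 2*M**2)
G = 70 (G = -128 + 198 = 70)
(G + s(-26))**2 = (70 - 26*(1 + 2*(-26)))**2 = (70 - 26*(1 - 52))**2 = (70 - 26*(-51))**2 = (70 + 1326)**2 = 1396**2 = 1948816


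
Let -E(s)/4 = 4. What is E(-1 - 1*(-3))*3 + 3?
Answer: -45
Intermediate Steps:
E(s) = -16 (E(s) = -4*4 = -16)
E(-1 - 1*(-3))*3 + 3 = -16*3 + 3 = -48 + 3 = -45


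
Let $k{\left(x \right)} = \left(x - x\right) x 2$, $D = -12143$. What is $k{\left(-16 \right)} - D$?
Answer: $12143$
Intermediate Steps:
$k{\left(x \right)} = 0$ ($k{\left(x \right)} = 0 \cdot 2 x = 0$)
$k{\left(-16 \right)} - D = 0 - -12143 = 0 + 12143 = 12143$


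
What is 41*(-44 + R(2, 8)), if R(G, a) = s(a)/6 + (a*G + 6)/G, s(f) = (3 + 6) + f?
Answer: -7421/6 ≈ -1236.8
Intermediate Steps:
s(f) = 9 + f
R(G, a) = 3/2 + a/6 + (6 + G*a)/G (R(G, a) = (9 + a)/6 + (a*G + 6)/G = (9 + a)*(⅙) + (G*a + 6)/G = (3/2 + a/6) + (6 + G*a)/G = 3/2 + a/6 + (6 + G*a)/G)
41*(-44 + R(2, 8)) = 41*(-44 + (⅙)*(36 + 2*(9 + 7*8))/2) = 41*(-44 + (⅙)*(½)*(36 + 2*(9 + 56))) = 41*(-44 + (⅙)*(½)*(36 + 2*65)) = 41*(-44 + (⅙)*(½)*(36 + 130)) = 41*(-44 + (⅙)*(½)*166) = 41*(-44 + 83/6) = 41*(-181/6) = -7421/6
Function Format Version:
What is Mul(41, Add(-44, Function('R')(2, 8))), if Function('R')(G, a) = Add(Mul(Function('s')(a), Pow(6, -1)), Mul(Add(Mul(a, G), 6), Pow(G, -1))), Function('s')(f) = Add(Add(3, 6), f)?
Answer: Rational(-7421, 6) ≈ -1236.8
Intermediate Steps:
Function('s')(f) = Add(9, f)
Function('R')(G, a) = Add(Rational(3, 2), Mul(Rational(1, 6), a), Mul(Pow(G, -1), Add(6, Mul(G, a)))) (Function('R')(G, a) = Add(Mul(Add(9, a), Pow(6, -1)), Mul(Add(Mul(a, G), 6), Pow(G, -1))) = Add(Mul(Add(9, a), Rational(1, 6)), Mul(Add(Mul(G, a), 6), Pow(G, -1))) = Add(Add(Rational(3, 2), Mul(Rational(1, 6), a)), Mul(Add(6, Mul(G, a)), Pow(G, -1))) = Add(Add(Rational(3, 2), Mul(Rational(1, 6), a)), Mul(Pow(G, -1), Add(6, Mul(G, a)))) = Add(Rational(3, 2), Mul(Rational(1, 6), a), Mul(Pow(G, -1), Add(6, Mul(G, a)))))
Mul(41, Add(-44, Function('R')(2, 8))) = Mul(41, Add(-44, Mul(Rational(1, 6), Pow(2, -1), Add(36, Mul(2, Add(9, Mul(7, 8))))))) = Mul(41, Add(-44, Mul(Rational(1, 6), Rational(1, 2), Add(36, Mul(2, Add(9, 56)))))) = Mul(41, Add(-44, Mul(Rational(1, 6), Rational(1, 2), Add(36, Mul(2, 65))))) = Mul(41, Add(-44, Mul(Rational(1, 6), Rational(1, 2), Add(36, 130)))) = Mul(41, Add(-44, Mul(Rational(1, 6), Rational(1, 2), 166))) = Mul(41, Add(-44, Rational(83, 6))) = Mul(41, Rational(-181, 6)) = Rational(-7421, 6)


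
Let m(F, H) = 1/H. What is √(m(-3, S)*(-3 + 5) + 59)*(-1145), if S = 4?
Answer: -1145*√238/2 ≈ -8832.1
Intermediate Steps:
√(m(-3, S)*(-3 + 5) + 59)*(-1145) = √((-3 + 5)/4 + 59)*(-1145) = √((¼)*2 + 59)*(-1145) = √(½ + 59)*(-1145) = √(119/2)*(-1145) = (√238/2)*(-1145) = -1145*√238/2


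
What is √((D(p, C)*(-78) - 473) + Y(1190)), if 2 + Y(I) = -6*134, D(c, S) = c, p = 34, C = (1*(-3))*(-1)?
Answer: I*√3931 ≈ 62.698*I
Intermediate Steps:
C = 3 (C = -3*(-1) = 3)
Y(I) = -806 (Y(I) = -2 - 6*134 = -2 - 804 = -806)
√((D(p, C)*(-78) - 473) + Y(1190)) = √((34*(-78) - 473) - 806) = √((-2652 - 473) - 806) = √(-3125 - 806) = √(-3931) = I*√3931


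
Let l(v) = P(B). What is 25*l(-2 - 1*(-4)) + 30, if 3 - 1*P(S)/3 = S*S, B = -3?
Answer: -420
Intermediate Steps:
P(S) = 9 - 3*S² (P(S) = 9 - 3*S*S = 9 - 3*S²)
l(v) = -18 (l(v) = 9 - 3*(-3)² = 9 - 3*9 = 9 - 27 = -18)
25*l(-2 - 1*(-4)) + 30 = 25*(-18) + 30 = -450 + 30 = -420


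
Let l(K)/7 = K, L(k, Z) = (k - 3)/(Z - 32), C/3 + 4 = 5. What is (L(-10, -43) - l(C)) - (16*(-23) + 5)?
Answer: 25663/75 ≈ 342.17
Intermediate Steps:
C = 3 (C = -12 + 3*5 = -12 + 15 = 3)
L(k, Z) = (-3 + k)/(-32 + Z)
l(K) = 7*K
(L(-10, -43) - l(C)) - (16*(-23) + 5) = ((-3 - 10)/(-32 - 43) - 7*3) - (16*(-23) + 5) = (-13/(-75) - 1*21) - (-368 + 5) = (-1/75*(-13) - 21) - 1*(-363) = (13/75 - 21) + 363 = -1562/75 + 363 = 25663/75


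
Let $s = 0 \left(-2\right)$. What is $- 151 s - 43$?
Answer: $-43$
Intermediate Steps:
$s = 0$
$- 151 s - 43 = \left(-151\right) 0 - 43 = 0 - 43 = -43$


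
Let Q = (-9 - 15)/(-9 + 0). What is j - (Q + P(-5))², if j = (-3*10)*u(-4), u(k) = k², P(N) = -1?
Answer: -4345/9 ≈ -482.78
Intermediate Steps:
Q = 8/3 (Q = -24/(-9) = -24*(-⅑) = 8/3 ≈ 2.6667)
j = -480 (j = -3*10*(-4)² = -30*16 = -480)
j - (Q + P(-5))² = -480 - (8/3 - 1)² = -480 - (5/3)² = -480 - 1*25/9 = -480 - 25/9 = -4345/9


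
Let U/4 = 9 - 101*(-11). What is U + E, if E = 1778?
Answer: 6258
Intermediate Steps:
U = 4480 (U = 4*(9 - 101*(-11)) = 4*(9 + 1111) = 4*1120 = 4480)
U + E = 4480 + 1778 = 6258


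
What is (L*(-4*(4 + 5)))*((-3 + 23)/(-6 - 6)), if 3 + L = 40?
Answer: 2220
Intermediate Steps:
L = 37 (L = -3 + 40 = 37)
(L*(-4*(4 + 5)))*((-3 + 23)/(-6 - 6)) = (37*(-4*(4 + 5)))*((-3 + 23)/(-6 - 6)) = (37*(-4*9))*(20/(-12)) = (37*(-36))*(20*(-1/12)) = -1332*(-5/3) = 2220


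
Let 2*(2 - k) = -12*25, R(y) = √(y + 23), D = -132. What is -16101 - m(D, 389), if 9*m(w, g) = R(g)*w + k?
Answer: -145061/9 + 88*√103/3 ≈ -15820.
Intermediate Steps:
R(y) = √(23 + y)
k = 152 (k = 2 - (-6)*25 = 2 - ½*(-300) = 2 + 150 = 152)
m(w, g) = 152/9 + w*√(23 + g)/9 (m(w, g) = (√(23 + g)*w + 152)/9 = (w*√(23 + g) + 152)/9 = (152 + w*√(23 + g))/9 = 152/9 + w*√(23 + g)/9)
-16101 - m(D, 389) = -16101 - (152/9 + (⅑)*(-132)*√(23 + 389)) = -16101 - (152/9 + (⅑)*(-132)*√412) = -16101 - (152/9 + (⅑)*(-132)*(2*√103)) = -16101 - (152/9 - 88*√103/3) = -16101 + (-152/9 + 88*√103/3) = -145061/9 + 88*√103/3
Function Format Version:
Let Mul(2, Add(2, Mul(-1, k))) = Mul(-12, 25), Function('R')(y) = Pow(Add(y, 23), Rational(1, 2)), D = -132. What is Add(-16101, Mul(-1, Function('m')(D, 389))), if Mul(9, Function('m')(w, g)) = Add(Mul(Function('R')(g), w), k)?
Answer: Add(Rational(-145061, 9), Mul(Rational(88, 3), Pow(103, Rational(1, 2)))) ≈ -15820.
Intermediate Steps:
Function('R')(y) = Pow(Add(23, y), Rational(1, 2))
k = 152 (k = Add(2, Mul(Rational(-1, 2), Mul(-12, 25))) = Add(2, Mul(Rational(-1, 2), -300)) = Add(2, 150) = 152)
Function('m')(w, g) = Add(Rational(152, 9), Mul(Rational(1, 9), w, Pow(Add(23, g), Rational(1, 2)))) (Function('m')(w, g) = Mul(Rational(1, 9), Add(Mul(Pow(Add(23, g), Rational(1, 2)), w), 152)) = Mul(Rational(1, 9), Add(Mul(w, Pow(Add(23, g), Rational(1, 2))), 152)) = Mul(Rational(1, 9), Add(152, Mul(w, Pow(Add(23, g), Rational(1, 2))))) = Add(Rational(152, 9), Mul(Rational(1, 9), w, Pow(Add(23, g), Rational(1, 2)))))
Add(-16101, Mul(-1, Function('m')(D, 389))) = Add(-16101, Mul(-1, Add(Rational(152, 9), Mul(Rational(1, 9), -132, Pow(Add(23, 389), Rational(1, 2)))))) = Add(-16101, Mul(-1, Add(Rational(152, 9), Mul(Rational(1, 9), -132, Pow(412, Rational(1, 2)))))) = Add(-16101, Mul(-1, Add(Rational(152, 9), Mul(Rational(1, 9), -132, Mul(2, Pow(103, Rational(1, 2))))))) = Add(-16101, Mul(-1, Add(Rational(152, 9), Mul(Rational(-88, 3), Pow(103, Rational(1, 2)))))) = Add(-16101, Add(Rational(-152, 9), Mul(Rational(88, 3), Pow(103, Rational(1, 2))))) = Add(Rational(-145061, 9), Mul(Rational(88, 3), Pow(103, Rational(1, 2))))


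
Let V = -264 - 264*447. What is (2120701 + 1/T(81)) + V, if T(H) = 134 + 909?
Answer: 2088533448/1043 ≈ 2.0024e+6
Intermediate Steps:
T(H) = 1043
V = -118272 (V = -264 - 118008 = -118272)
(2120701 + 1/T(81)) + V = (2120701 + 1/1043) - 118272 = 2211891144/1043 - 118272 = 2088533448/1043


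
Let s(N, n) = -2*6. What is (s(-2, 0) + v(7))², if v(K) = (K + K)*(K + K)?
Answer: 33856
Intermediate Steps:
s(N, n) = -12
v(K) = 4*K² (v(K) = (2*K)*(2*K) = 4*K²)
(s(-2, 0) + v(7))² = (-12 + 4*7²)² = (-12 + 4*49)² = (-12 + 196)² = 184² = 33856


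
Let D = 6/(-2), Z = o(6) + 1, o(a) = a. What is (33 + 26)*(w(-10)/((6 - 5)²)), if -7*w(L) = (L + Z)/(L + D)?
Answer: -177/91 ≈ -1.9451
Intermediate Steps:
Z = 7 (Z = 6 + 1 = 7)
D = -3 (D = 6*(-½) = -3)
w(L) = -(7 + L)/(7*(-3 + L)) (w(L) = -(L + 7)/(7*(L - 3)) = -(7 + L)/(7*(-3 + L)))
(33 + 26)*(w(-10)/((6 - 5)²)) = (33 + 26)*(((-7 - 1*(-10))/(7*(-3 - 10)))/((6 - 5)²)) = 59*(((⅐)*(-7 + 10)/(-13))/(1²)) = 59*(((⅐)*(-1/13)*3)/1) = 59*(-3/91*1) = 59*(-3/91) = -177/91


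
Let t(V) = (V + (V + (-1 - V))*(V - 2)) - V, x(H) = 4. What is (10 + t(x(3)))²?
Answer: 64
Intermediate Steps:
t(V) = 2 - V (t(V) = (V - (-2 + V)) - V = (V + (2 - V)) - V = 2 - V)
(10 + t(x(3)))² = (10 + (2 - 1*4))² = (10 + (2 - 4))² = (10 - 2)² = 8² = 64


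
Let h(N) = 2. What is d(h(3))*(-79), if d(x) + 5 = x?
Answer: 237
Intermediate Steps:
d(x) = -5 + x
d(h(3))*(-79) = (-5 + 2)*(-79) = -3*(-79) = 237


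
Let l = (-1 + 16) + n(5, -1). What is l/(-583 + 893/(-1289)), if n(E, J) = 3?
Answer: -11601/376190 ≈ -0.030838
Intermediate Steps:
l = 18 (l = (-1 + 16) + 3 = 15 + 3 = 18)
l/(-583 + 893/(-1289)) = 18/(-583 + 893/(-1289)) = 18/(-583 + 893*(-1/1289)) = 18/(-583 - 893/1289) = 18/(-752380/1289) = 18*(-1289/752380) = -11601/376190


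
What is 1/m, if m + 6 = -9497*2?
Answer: -1/19000 ≈ -5.2632e-5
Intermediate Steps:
m = -19000 (m = -6 - 9497*2 = -6 - 18994 = -19000)
1/m = 1/(-19000) = -1/19000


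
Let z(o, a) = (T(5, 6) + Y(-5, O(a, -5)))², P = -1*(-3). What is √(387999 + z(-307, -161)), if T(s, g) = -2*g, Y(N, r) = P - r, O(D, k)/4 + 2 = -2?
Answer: 4*√24253 ≈ 622.93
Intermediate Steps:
O(D, k) = -16 (O(D, k) = -8 + 4*(-2) = -8 - 8 = -16)
P = 3
Y(N, r) = 3 - r
z(o, a) = 49 (z(o, a) = (-2*6 + (3 - 1*(-16)))² = (-12 + (3 + 16))² = (-12 + 19)² = 7² = 49)
√(387999 + z(-307, -161)) = √(387999 + 49) = √388048 = 4*√24253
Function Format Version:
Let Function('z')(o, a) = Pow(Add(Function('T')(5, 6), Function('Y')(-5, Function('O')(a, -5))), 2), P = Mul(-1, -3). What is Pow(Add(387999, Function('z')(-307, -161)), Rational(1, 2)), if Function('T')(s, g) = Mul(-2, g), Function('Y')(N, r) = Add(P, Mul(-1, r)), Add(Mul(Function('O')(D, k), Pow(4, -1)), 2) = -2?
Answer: Mul(4, Pow(24253, Rational(1, 2))) ≈ 622.93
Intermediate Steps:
Function('O')(D, k) = -16 (Function('O')(D, k) = Add(-8, Mul(4, -2)) = Add(-8, -8) = -16)
P = 3
Function('Y')(N, r) = Add(3, Mul(-1, r))
Function('z')(o, a) = 49 (Function('z')(o, a) = Pow(Add(Mul(-2, 6), Add(3, Mul(-1, -16))), 2) = Pow(Add(-12, Add(3, 16)), 2) = Pow(Add(-12, 19), 2) = Pow(7, 2) = 49)
Pow(Add(387999, Function('z')(-307, -161)), Rational(1, 2)) = Pow(Add(387999, 49), Rational(1, 2)) = Pow(388048, Rational(1, 2)) = Mul(4, Pow(24253, Rational(1, 2)))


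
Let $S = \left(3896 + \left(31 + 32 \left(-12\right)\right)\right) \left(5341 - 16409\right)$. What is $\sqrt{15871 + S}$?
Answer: $i \sqrt{39198053} \approx 6260.8 i$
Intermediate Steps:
$S = -39213924$ ($S = \left(3896 + \left(31 - 384\right)\right) \left(-11068\right) = \left(3896 - 353\right) \left(-11068\right) = 3543 \left(-11068\right) = -39213924$)
$\sqrt{15871 + S} = \sqrt{15871 - 39213924} = \sqrt{-39198053} = i \sqrt{39198053}$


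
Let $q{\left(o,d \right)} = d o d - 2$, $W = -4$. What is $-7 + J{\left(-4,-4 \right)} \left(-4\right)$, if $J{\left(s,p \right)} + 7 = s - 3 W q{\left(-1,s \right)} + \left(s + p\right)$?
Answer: $-3403$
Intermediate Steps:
$q{\left(o,d \right)} = -2 + o d^{2}$ ($q{\left(o,d \right)} = o d^{2} - 2 = -2 + o d^{2}$)
$J{\left(s,p \right)} = -7 + p + s + s \left(-24 - 12 s^{2}\right)$ ($J{\left(s,p \right)} = -7 + \left(s \left(-3\right) \left(-4\right) \left(-2 - s^{2}\right) + \left(s + p\right)\right) = -7 + \left(s 12 \left(-2 - s^{2}\right) + \left(p + s\right)\right) = -7 + \left(s \left(-24 - 12 s^{2}\right) + \left(p + s\right)\right) = -7 + \left(p + s + s \left(-24 - 12 s^{2}\right)\right) = -7 + p + s + s \left(-24 - 12 s^{2}\right)$)
$-7 + J{\left(-4,-4 \right)} \left(-4\right) = -7 + \left(-7 - 4 - -92 - 12 \left(-4\right)^{3}\right) \left(-4\right) = -7 + \left(-7 - 4 + 92 - -768\right) \left(-4\right) = -7 + \left(-7 - 4 + 92 + 768\right) \left(-4\right) = -7 + 849 \left(-4\right) = -7 - 3396 = -3403$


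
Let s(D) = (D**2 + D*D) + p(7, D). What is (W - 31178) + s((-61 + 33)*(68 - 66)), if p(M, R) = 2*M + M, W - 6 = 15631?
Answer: -9248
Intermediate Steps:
W = 15637 (W = 6 + 15631 = 15637)
p(M, R) = 3*M
s(D) = 21 + 2*D**2 (s(D) = (D**2 + D*D) + 3*7 = (D**2 + D**2) + 21 = 2*D**2 + 21 = 21 + 2*D**2)
(W - 31178) + s((-61 + 33)*(68 - 66)) = (15637 - 31178) + (21 + 2*((-61 + 33)*(68 - 66))**2) = -15541 + (21 + 2*(-28*2)**2) = -15541 + (21 + 2*(-56)**2) = -15541 + (21 + 2*3136) = -15541 + (21 + 6272) = -15541 + 6293 = -9248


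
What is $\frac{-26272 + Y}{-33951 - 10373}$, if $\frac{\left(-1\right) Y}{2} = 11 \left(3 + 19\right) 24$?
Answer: $\frac{9472}{11081} \approx 0.8548$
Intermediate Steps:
$Y = -11616$ ($Y = - 2 \cdot 11 \left(3 + 19\right) 24 = - 2 \cdot 11 \cdot 22 \cdot 24 = - 2 \cdot 242 \cdot 24 = \left(-2\right) 5808 = -11616$)
$\frac{-26272 + Y}{-33951 - 10373} = \frac{-26272 - 11616}{-33951 - 10373} = - \frac{37888}{-44324} = \left(-37888\right) \left(- \frac{1}{44324}\right) = \frac{9472}{11081}$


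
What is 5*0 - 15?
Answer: -15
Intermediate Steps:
5*0 - 15 = 0 - 15 = -15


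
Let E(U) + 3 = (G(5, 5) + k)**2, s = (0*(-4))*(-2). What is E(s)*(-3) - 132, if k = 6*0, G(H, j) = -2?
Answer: -135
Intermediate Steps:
k = 0
s = 0 (s = 0*(-2) = 0)
E(U) = 1 (E(U) = -3 + (-2 + 0)**2 = -3 + (-2)**2 = -3 + 4 = 1)
E(s)*(-3) - 132 = 1*(-3) - 132 = -3 - 132 = -135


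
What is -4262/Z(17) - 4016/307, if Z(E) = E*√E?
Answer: -4016/307 - 4262*√17/289 ≈ -73.887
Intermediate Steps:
Z(E) = E^(3/2)
-4262/Z(17) - 4016/307 = -4262*√17/289 - 4016/307 = -4016/307 - 4262*√17/289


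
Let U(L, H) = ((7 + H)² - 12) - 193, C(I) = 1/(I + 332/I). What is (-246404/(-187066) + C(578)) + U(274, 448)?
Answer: 3234574957383533/15639465864 ≈ 2.0682e+5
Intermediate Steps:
U(L, H) = -205 + (7 + H)² (U(L, H) = (-12 + (7 + H)²) - 193 = -205 + (7 + H)²)
(-246404/(-187066) + C(578)) + U(274, 448) = (-246404/(-187066) + 578/(332 + 578²)) + (-205 + (7 + 448)²) = (-246404*(-1/187066) + 578/(332 + 334084)) + (-205 + 455²) = (123202/93533 + 578/334416) + (-205 + 207025) = (123202/93533 + 578*(1/334416)) + 206820 = (123202/93533 + 289/167208) + 206820 = 20627391053/15639465864 + 206820 = 3234574957383533/15639465864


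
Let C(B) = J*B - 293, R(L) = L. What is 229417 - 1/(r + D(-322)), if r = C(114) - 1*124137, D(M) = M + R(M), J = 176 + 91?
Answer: 21711107213/94636 ≈ 2.2942e+5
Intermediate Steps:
J = 267
D(M) = 2*M (D(M) = M + M = 2*M)
C(B) = -293 + 267*B (C(B) = 267*B - 293 = -293 + 267*B)
r = -93992 (r = (-293 + 267*114) - 1*124137 = (-293 + 30438) - 124137 = 30145 - 124137 = -93992)
229417 - 1/(r + D(-322)) = 229417 - 1/(-93992 + 2*(-322)) = 229417 - 1/(-93992 - 644) = 229417 - 1/(-94636) = 229417 - 1*(-1/94636) = 229417 + 1/94636 = 21711107213/94636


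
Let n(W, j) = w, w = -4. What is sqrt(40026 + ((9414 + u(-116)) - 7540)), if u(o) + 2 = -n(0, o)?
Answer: sqrt(41902) ≈ 204.70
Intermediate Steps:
n(W, j) = -4
u(o) = 2 (u(o) = -2 - 1*(-4) = -2 + 4 = 2)
sqrt(40026 + ((9414 + u(-116)) - 7540)) = sqrt(40026 + ((9414 + 2) - 7540)) = sqrt(40026 + (9416 - 7540)) = sqrt(40026 + 1876) = sqrt(41902)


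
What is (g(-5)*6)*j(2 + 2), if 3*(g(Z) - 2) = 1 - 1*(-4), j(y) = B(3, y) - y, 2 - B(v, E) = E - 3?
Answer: -66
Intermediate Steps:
B(v, E) = 5 - E (B(v, E) = 2 - (E - 3) = 2 - (-3 + E) = 2 + (3 - E) = 5 - E)
j(y) = 5 - 2*y (j(y) = (5 - y) - y = 5 - 2*y)
g(Z) = 11/3 (g(Z) = 2 + (1 - 1*(-4))/3 = 2 + (1 + 4)/3 = 2 + (1/3)*5 = 2 + 5/3 = 11/3)
(g(-5)*6)*j(2 + 2) = ((11/3)*6)*(5 - 2*(2 + 2)) = 22*(5 - 2*4) = 22*(5 - 8) = 22*(-3) = -66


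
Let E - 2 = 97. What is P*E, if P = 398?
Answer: 39402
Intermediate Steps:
E = 99 (E = 2 + 97 = 99)
P*E = 398*99 = 39402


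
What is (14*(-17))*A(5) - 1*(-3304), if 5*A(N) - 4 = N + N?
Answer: 13188/5 ≈ 2637.6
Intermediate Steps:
A(N) = ⅘ + 2*N/5 (A(N) = ⅘ + (N + N)/5 = ⅘ + (2*N)/5 = ⅘ + 2*N/5)
(14*(-17))*A(5) - 1*(-3304) = (14*(-17))*(⅘ + (⅖)*5) - 1*(-3304) = -238*(⅘ + 2) + 3304 = -238*14/5 + 3304 = -3332/5 + 3304 = 13188/5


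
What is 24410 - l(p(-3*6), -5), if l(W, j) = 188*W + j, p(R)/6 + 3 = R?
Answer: 48103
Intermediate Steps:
p(R) = -18 + 6*R
l(W, j) = j + 188*W
24410 - l(p(-3*6), -5) = 24410 - (-5 + 188*(-18 + 6*(-3*6))) = 24410 - (-5 + 188*(-18 + 6*(-18))) = 24410 - (-5 + 188*(-18 - 108)) = 24410 - (-5 + 188*(-126)) = 24410 - (-5 - 23688) = 24410 - 1*(-23693) = 24410 + 23693 = 48103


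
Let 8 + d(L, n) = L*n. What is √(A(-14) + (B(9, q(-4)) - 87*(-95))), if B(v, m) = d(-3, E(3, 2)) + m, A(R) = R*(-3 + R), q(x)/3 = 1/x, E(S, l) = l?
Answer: √33953/2 ≈ 92.132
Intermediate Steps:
d(L, n) = -8 + L*n
q(x) = 3/x
B(v, m) = -14 + m (B(v, m) = (-8 - 3*2) + m = (-8 - 6) + m = -14 + m)
√(A(-14) + (B(9, q(-4)) - 87*(-95))) = √(-14*(-3 - 14) + ((-14 + 3/(-4)) - 87*(-95))) = √(-14*(-17) + ((-14 + 3*(-¼)) + 8265)) = √(238 + ((-14 - ¾) + 8265)) = √(238 + (-59/4 + 8265)) = √(238 + 33001/4) = √(33953/4) = √33953/2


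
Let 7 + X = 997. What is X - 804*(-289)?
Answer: 233346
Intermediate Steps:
X = 990 (X = -7 + 997 = 990)
X - 804*(-289) = 990 - 804*(-289) = 990 + 232356 = 233346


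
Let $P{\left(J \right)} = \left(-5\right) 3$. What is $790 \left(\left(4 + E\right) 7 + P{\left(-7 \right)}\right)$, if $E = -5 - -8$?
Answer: $26860$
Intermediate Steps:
$E = 3$ ($E = -5 + 8 = 3$)
$P{\left(J \right)} = -15$
$790 \left(\left(4 + E\right) 7 + P{\left(-7 \right)}\right) = 790 \left(\left(4 + 3\right) 7 - 15\right) = 790 \left(7 \cdot 7 - 15\right) = 790 \left(49 - 15\right) = 790 \cdot 34 = 26860$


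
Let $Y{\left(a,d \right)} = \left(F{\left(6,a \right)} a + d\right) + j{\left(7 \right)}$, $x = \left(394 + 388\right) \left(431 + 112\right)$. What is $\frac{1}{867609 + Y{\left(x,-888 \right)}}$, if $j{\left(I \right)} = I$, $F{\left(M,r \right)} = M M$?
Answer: $\frac{1}{16153264} \approx 6.1907 \cdot 10^{-8}$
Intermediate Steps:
$F{\left(M,r \right)} = M^{2}$
$x = 424626$ ($x = 782 \cdot 543 = 424626$)
$Y{\left(a,d \right)} = 7 + d + 36 a$ ($Y{\left(a,d \right)} = \left(6^{2} a + d\right) + 7 = \left(36 a + d\right) + 7 = \left(d + 36 a\right) + 7 = 7 + d + 36 a$)
$\frac{1}{867609 + Y{\left(x,-888 \right)}} = \frac{1}{867609 + \left(7 - 888 + 36 \cdot 424626\right)} = \frac{1}{867609 + \left(7 - 888 + 15286536\right)} = \frac{1}{867609 + 15285655} = \frac{1}{16153264}$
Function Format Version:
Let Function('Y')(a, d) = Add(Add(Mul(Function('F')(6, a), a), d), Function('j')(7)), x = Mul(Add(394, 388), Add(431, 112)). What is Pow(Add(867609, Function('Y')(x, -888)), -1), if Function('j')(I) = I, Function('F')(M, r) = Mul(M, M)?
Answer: Rational(1, 16153264) ≈ 6.1907e-8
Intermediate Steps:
Function('F')(M, r) = Pow(M, 2)
x = 424626 (x = Mul(782, 543) = 424626)
Function('Y')(a, d) = Add(7, d, Mul(36, a)) (Function('Y')(a, d) = Add(Add(Mul(Pow(6, 2), a), d), 7) = Add(Add(Mul(36, a), d), 7) = Add(Add(d, Mul(36, a)), 7) = Add(7, d, Mul(36, a)))
Pow(Add(867609, Function('Y')(x, -888)), -1) = Pow(Add(867609, Add(7, -888, Mul(36, 424626))), -1) = Pow(Add(867609, Add(7, -888, 15286536)), -1) = Pow(Add(867609, 15285655), -1) = Pow(16153264, -1) = Rational(1, 16153264)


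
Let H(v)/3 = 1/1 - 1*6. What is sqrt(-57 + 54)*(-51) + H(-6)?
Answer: -15 - 51*I*sqrt(3) ≈ -15.0 - 88.335*I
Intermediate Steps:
H(v) = -15 (H(v) = 3*(1/1 - 1*6) = 3*(1 - 6) = 3*(-5) = -15)
sqrt(-57 + 54)*(-51) + H(-6) = sqrt(-57 + 54)*(-51) - 15 = sqrt(-3)*(-51) - 15 = (I*sqrt(3))*(-51) - 15 = -51*I*sqrt(3) - 15 = -15 - 51*I*sqrt(3)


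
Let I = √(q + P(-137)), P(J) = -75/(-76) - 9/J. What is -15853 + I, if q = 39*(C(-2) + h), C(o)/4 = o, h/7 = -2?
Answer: -15853 + 3*I*√2580595979/5206 ≈ -15853.0 + 29.274*I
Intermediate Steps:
h = -14 (h = 7*(-2) = -14)
C(o) = 4*o
P(J) = 75/76 - 9/J (P(J) = -75*(-1/76) - 9/J = 75/76 - 9/J)
q = -858 (q = 39*(4*(-2) - 14) = 39*(-8 - 14) = 39*(-22) = -858)
I = 3*I*√2580595979/5206 (I = √(-858 + (75/76 - 9/(-137))) = √(-858 + (75/76 - 9*(-1/137))) = √(-858 + (75/76 + 9/137)) = √(-858 + 10959/10412) = √(-8922537/10412) = 3*I*√2580595979/5206 ≈ 29.274*I)
-15853 + I = -15853 + 3*I*√2580595979/5206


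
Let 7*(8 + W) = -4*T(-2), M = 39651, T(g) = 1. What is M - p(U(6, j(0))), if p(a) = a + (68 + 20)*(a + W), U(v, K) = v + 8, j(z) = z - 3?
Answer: 274115/7 ≈ 39159.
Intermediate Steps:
j(z) = -3 + z
U(v, K) = 8 + v
W = -60/7 (W = -8 + (-4*1)/7 = -8 + (1/7)*(-4) = -8 - 4/7 = -60/7 ≈ -8.5714)
p(a) = -5280/7 + 89*a (p(a) = a + (68 + 20)*(a - 60/7) = a + 88*(-60/7 + a) = a + (-5280/7 + 88*a) = -5280/7 + 89*a)
M - p(U(6, j(0))) = 39651 - (-5280/7 + 89*(8 + 6)) = 39651 - (-5280/7 + 89*14) = 39651 - (-5280/7 + 1246) = 39651 - 1*3442/7 = 39651 - 3442/7 = 274115/7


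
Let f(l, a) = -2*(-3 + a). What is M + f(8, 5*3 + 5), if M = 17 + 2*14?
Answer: 11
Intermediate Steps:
f(l, a) = 6 - 2*a
M = 45 (M = 17 + 28 = 45)
M + f(8, 5*3 + 5) = 45 + (6 - 2*(5*3 + 5)) = 45 + (6 - 2*(15 + 5)) = 45 + (6 - 2*20) = 45 + (6 - 40) = 45 - 34 = 11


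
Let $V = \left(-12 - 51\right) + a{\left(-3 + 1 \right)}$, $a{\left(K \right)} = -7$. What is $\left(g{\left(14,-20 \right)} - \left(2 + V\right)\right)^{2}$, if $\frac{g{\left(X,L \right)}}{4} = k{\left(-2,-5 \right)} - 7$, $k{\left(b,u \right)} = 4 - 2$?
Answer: $2304$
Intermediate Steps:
$k{\left(b,u \right)} = 2$
$g{\left(X,L \right)} = -20$ ($g{\left(X,L \right)} = 4 \left(2 - 7\right) = 4 \left(-5\right) = -20$)
$V = -70$ ($V = \left(-12 - 51\right) - 7 = -63 - 7 = -70$)
$\left(g{\left(14,-20 \right)} - \left(2 + V\right)\right)^{2} = \left(-20 - -68\right)^{2} = \left(-20 + \left(-2 + 70\right)\right)^{2} = \left(-20 + 68\right)^{2} = 48^{2} = 2304$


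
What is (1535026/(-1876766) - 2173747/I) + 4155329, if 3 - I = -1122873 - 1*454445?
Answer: 6150428898370290473/1480131211943 ≈ 4.1553e+6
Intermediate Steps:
I = 1577321 (I = 3 - (-1122873 - 1*454445) = 3 - (-1122873 - 454445) = 3 - 1*(-1577318) = 3 + 1577318 = 1577321)
(1535026/(-1876766) - 2173747/I) + 4155329 = (1535026/(-1876766) - 2173747/1577321) + 4155329 = (1535026*(-1/1876766) - 2173747*1/1577321) + 4155329 = (-767513/938383 - 2173747/1577321) + 4155329 = -3250421603774/1480131211943 + 4155329 = 6150428898370290473/1480131211943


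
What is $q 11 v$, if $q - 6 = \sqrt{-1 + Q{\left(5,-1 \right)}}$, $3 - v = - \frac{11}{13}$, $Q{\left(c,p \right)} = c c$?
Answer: $\frac{3300}{13} + \frac{1100 \sqrt{6}}{13} \approx 461.11$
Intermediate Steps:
$Q{\left(c,p \right)} = c^{2}$
$v = \frac{50}{13}$ ($v = 3 - - \frac{11}{13} = 3 + \frac{11}{13} = \frac{50}{13} \approx 3.8462$)
$q = 6 + 2 \sqrt{6}$ ($q = 6 + \sqrt{-1 + 5^{2}} = 6 + \sqrt{-1 + 25} = 6 + \sqrt{24} = 6 + 2 \sqrt{6} \approx 10.899$)
$q 11 v = \left(6 + 2 \sqrt{6}\right) 11 \cdot \frac{50}{13} = \left(66 + 22 \sqrt{6}\right) \frac{50}{13} = \frac{3300}{13} + \frac{1100 \sqrt{6}}{13}$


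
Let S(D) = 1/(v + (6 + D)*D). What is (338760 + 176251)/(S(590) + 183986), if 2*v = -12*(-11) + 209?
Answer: 12495605339/4464014252 ≈ 2.7992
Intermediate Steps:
v = 341/2 (v = (-12*(-11) + 209)/2 = (132 + 209)/2 = (½)*341 = 341/2 ≈ 170.50)
S(D) = 1/(341/2 + D*(6 + D)) (S(D) = 1/(341/2 + (6 + D)*D) = 1/(341/2 + D*(6 + D)))
(338760 + 176251)/(S(590) + 183986) = (338760 + 176251)/(2/(341 + 2*590² + 12*590) + 183986) = 515011/(2/(341 + 2*348100 + 7080) + 183986) = 515011/(2/(341 + 696200 + 7080) + 183986) = 515011/(2/703621 + 183986) = 515011/(129456413308/703621) = 515011*(703621/129456413308) = 12495605339/4464014252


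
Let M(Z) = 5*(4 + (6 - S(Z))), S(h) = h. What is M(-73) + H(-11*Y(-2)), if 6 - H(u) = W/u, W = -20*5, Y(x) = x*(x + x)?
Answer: 9237/22 ≈ 419.86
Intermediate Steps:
Y(x) = 2*x**2 (Y(x) = x*(2*x) = 2*x**2)
W = -100
M(Z) = 50 - 5*Z (M(Z) = 5*(4 + (6 - Z)) = 5*(10 - Z) = 50 - 5*Z)
H(u) = 6 + 100/u (H(u) = 6 - (-100)/u = 6 + 100/u)
M(-73) + H(-11*Y(-2)) = (50 - 5*(-73)) + (6 + 100/((-22*(-2)**2))) = (50 + 365) + (6 + 100/((-22*4))) = 415 + (6 + 100/((-11*8))) = 415 + (6 + 100/(-88)) = 415 + (6 + 100*(-1/88)) = 415 + (6 - 25/22) = 415 + 107/22 = 9237/22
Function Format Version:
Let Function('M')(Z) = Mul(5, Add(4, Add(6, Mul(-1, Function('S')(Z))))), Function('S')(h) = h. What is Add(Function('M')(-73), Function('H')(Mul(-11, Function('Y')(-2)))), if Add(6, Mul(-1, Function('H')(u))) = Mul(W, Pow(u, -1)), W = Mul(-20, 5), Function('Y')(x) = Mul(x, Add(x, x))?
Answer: Rational(9237, 22) ≈ 419.86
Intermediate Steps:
Function('Y')(x) = Mul(2, Pow(x, 2)) (Function('Y')(x) = Mul(x, Mul(2, x)) = Mul(2, Pow(x, 2)))
W = -100
Function('M')(Z) = Add(50, Mul(-5, Z)) (Function('M')(Z) = Mul(5, Add(4, Add(6, Mul(-1, Z)))) = Mul(5, Add(10, Mul(-1, Z))) = Add(50, Mul(-5, Z)))
Function('H')(u) = Add(6, Mul(100, Pow(u, -1))) (Function('H')(u) = Add(6, Mul(-1, Mul(-100, Pow(u, -1)))) = Add(6, Mul(100, Pow(u, -1))))
Add(Function('M')(-73), Function('H')(Mul(-11, Function('Y')(-2)))) = Add(Add(50, Mul(-5, -73)), Add(6, Mul(100, Pow(Mul(-11, Mul(2, Pow(-2, 2))), -1)))) = Add(Add(50, 365), Add(6, Mul(100, Pow(Mul(-11, Mul(2, 4)), -1)))) = Add(415, Add(6, Mul(100, Pow(Mul(-11, 8), -1)))) = Add(415, Add(6, Mul(100, Pow(-88, -1)))) = Add(415, Add(6, Mul(100, Rational(-1, 88)))) = Add(415, Add(6, Rational(-25, 22))) = Add(415, Rational(107, 22)) = Rational(9237, 22)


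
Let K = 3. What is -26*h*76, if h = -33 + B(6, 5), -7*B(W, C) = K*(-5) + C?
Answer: 436696/7 ≈ 62385.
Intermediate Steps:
B(W, C) = 15/7 - C/7 (B(W, C) = -(3*(-5) + C)/7 = -(-15 + C)/7 = 15/7 - C/7)
h = -221/7 (h = -33 + (15/7 - ⅐*5) = -33 + (15/7 - 5/7) = -33 + 10/7 = -221/7 ≈ -31.571)
-26*h*76 = -26*(-221/7)*76 = (5746/7)*76 = 436696/7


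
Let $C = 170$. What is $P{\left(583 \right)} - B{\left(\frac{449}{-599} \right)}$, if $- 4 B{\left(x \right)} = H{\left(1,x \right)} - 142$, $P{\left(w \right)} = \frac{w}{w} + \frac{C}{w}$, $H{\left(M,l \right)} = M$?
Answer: $- \frac{79191}{2332} \approx -33.958$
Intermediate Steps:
$P{\left(w \right)} = 1 + \frac{170}{w}$ ($P{\left(w \right)} = \frac{w}{w} + \frac{170}{w} = 1 + \frac{170}{w}$)
$B{\left(x \right)} = \frac{141}{4}$ ($B{\left(x \right)} = - \frac{1 - 142}{4} = \left(- \frac{1}{4}\right) \left(-141\right) = \frac{141}{4}$)
$P{\left(583 \right)} - B{\left(\frac{449}{-599} \right)} = \frac{170 + 583}{583} - \frac{141}{4} = \frac{1}{583} \cdot 753 - \frac{141}{4} = \frac{753}{583} - \frac{141}{4} = - \frac{79191}{2332}$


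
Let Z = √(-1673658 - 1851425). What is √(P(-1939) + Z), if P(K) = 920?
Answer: √(920 + I*√3525083) ≈ 38.8 + 24.195*I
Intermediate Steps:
Z = I*√3525083 (Z = √(-3525083) = I*√3525083 ≈ 1877.5*I)
√(P(-1939) + Z) = √(920 + I*√3525083)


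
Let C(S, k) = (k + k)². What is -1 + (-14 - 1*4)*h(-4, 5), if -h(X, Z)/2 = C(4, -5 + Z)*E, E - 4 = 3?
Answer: -1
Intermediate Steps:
C(S, k) = 4*k² (C(S, k) = (2*k)² = 4*k²)
E = 7 (E = 4 + 3 = 7)
h(X, Z) = -56*(-5 + Z)² (h(X, Z) = -2*4*(-5 + Z)²*7 = -56*(-5 + Z)²)
-1 + (-14 - 1*4)*h(-4, 5) = -1 + (-14 - 1*4)*(-56*(-5 + 5)²) = -1 + (-14 - 4)*(-56*0²) = -1 - (-1008)*0 = -1 - 18*0 = -1 + 0 = -1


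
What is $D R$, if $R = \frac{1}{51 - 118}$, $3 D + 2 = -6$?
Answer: $\frac{8}{201} \approx 0.039801$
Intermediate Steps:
$D = - \frac{8}{3}$ ($D = - \frac{2}{3} + \frac{1}{3} \left(-6\right) = - \frac{2}{3} - 2 = - \frac{8}{3} \approx -2.6667$)
$R = - \frac{1}{67}$ ($R = \frac{1}{-67} = - \frac{1}{67} \approx -0.014925$)
$D R = \left(- \frac{8}{3}\right) \left(- \frac{1}{67}\right) = \frac{8}{201}$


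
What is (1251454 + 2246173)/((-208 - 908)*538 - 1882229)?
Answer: -3497627/2482637 ≈ -1.4088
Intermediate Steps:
(1251454 + 2246173)/((-208 - 908)*538 - 1882229) = 3497627/(-1116*538 - 1882229) = 3497627/(-600408 - 1882229) = 3497627/(-2482637) = 3497627*(-1/2482637) = -3497627/2482637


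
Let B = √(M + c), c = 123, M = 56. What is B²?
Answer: 179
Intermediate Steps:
B = √179 (B = √(56 + 123) = √179 ≈ 13.379)
B² = (√179)² = 179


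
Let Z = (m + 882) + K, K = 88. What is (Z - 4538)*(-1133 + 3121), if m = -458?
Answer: -8003688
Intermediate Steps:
Z = 512 (Z = (-458 + 882) + 88 = 424 + 88 = 512)
(Z - 4538)*(-1133 + 3121) = (512 - 4538)*(-1133 + 3121) = -4026*1988 = -8003688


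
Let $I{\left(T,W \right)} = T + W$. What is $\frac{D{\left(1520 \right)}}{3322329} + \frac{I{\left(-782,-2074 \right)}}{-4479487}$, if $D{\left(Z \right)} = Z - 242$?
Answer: $\frac{5071118670}{4960776521741} \approx 0.0010222$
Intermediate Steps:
$D{\left(Z \right)} = -242 + Z$
$\frac{D{\left(1520 \right)}}{3322329} + \frac{I{\left(-782,-2074 \right)}}{-4479487} = \frac{-242 + 1520}{3322329} + \frac{-782 - 2074}{-4479487} = 1278 \cdot \frac{1}{3322329} - - \frac{2856}{4479487} = \frac{426}{1107443} + \frac{2856}{4479487} = \frac{5071118670}{4960776521741}$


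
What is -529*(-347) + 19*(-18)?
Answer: 183221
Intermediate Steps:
-529*(-347) + 19*(-18) = 183563 - 342 = 183221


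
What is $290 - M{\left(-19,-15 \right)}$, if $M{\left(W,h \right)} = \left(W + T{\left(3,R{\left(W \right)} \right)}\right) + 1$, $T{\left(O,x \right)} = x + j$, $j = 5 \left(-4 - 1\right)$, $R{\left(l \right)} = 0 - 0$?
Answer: $333$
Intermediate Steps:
$R{\left(l \right)} = 0$ ($R{\left(l \right)} = 0 + 0 = 0$)
$j = -25$ ($j = 5 \left(-5\right) = -25$)
$T{\left(O,x \right)} = -25 + x$ ($T{\left(O,x \right)} = x - 25 = -25 + x$)
$M{\left(W,h \right)} = -24 + W$ ($M{\left(W,h \right)} = \left(W + \left(-25 + 0\right)\right) + 1 = \left(W - 25\right) + 1 = \left(-25 + W\right) + 1 = -24 + W$)
$290 - M{\left(-19,-15 \right)} = 290 - \left(-24 - 19\right) = 290 - -43 = 290 + 43 = 333$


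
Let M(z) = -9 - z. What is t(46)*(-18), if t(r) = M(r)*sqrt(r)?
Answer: 990*sqrt(46) ≈ 6714.5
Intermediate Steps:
t(r) = sqrt(r)*(-9 - r) (t(r) = (-9 - r)*sqrt(r) = sqrt(r)*(-9 - r))
t(46)*(-18) = (sqrt(46)*(-9 - 1*46))*(-18) = (sqrt(46)*(-9 - 46))*(-18) = (sqrt(46)*(-55))*(-18) = -55*sqrt(46)*(-18) = 990*sqrt(46)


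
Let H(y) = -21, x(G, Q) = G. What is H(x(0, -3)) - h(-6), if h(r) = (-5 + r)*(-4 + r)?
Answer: -131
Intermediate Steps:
H(x(0, -3)) - h(-6) = -21 - (20 + (-6)**2 - 9*(-6)) = -21 - (20 + 36 + 54) = -21 - 1*110 = -21 - 110 = -131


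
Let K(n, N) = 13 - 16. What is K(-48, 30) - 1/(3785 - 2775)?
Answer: -3031/1010 ≈ -3.0010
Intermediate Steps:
K(n, N) = -3
K(-48, 30) - 1/(3785 - 2775) = -3 - 1/(3785 - 2775) = -3 - 1/1010 = -3031/1010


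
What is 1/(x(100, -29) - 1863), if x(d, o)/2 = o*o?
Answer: -1/181 ≈ -0.0055249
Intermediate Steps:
x(d, o) = 2*o² (x(d, o) = 2*(o*o) = 2*o²)
1/(x(100, -29) - 1863) = 1/(2*(-29)² - 1863) = 1/(2*841 - 1863) = 1/(1682 - 1863) = 1/(-181) = -1/181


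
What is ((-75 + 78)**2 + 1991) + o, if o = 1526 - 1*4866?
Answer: -1340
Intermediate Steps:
o = -3340 (o = 1526 - 4866 = -3340)
((-75 + 78)**2 + 1991) + o = ((-75 + 78)**2 + 1991) - 3340 = (3**2 + 1991) - 3340 = (9 + 1991) - 3340 = 2000 - 3340 = -1340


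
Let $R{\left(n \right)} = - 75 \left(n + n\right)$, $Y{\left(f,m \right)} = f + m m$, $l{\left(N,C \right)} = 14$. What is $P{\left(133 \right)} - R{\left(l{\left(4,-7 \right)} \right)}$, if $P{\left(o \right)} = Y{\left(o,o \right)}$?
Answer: $19922$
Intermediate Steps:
$Y{\left(f,m \right)} = f + m^{2}$
$P{\left(o \right)} = o + o^{2}$
$R{\left(n \right)} = - 150 n$ ($R{\left(n \right)} = - 75 \cdot 2 n = - 150 n$)
$P{\left(133 \right)} - R{\left(l{\left(4,-7 \right)} \right)} = 133 \left(1 + 133\right) - \left(-150\right) 14 = 133 \cdot 134 - -2100 = 17822 + 2100 = 19922$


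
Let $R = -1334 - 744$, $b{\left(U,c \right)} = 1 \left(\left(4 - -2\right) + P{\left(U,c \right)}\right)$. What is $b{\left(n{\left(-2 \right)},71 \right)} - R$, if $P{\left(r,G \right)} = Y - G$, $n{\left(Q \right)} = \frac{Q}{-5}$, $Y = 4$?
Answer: $2017$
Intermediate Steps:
$n{\left(Q \right)} = - \frac{Q}{5}$ ($n{\left(Q \right)} = Q \left(- \frac{1}{5}\right) = - \frac{Q}{5}$)
$P{\left(r,G \right)} = 4 - G$
$b{\left(U,c \right)} = 10 - c$ ($b{\left(U,c \right)} = 1 \left(\left(4 - -2\right) - \left(-4 + c\right)\right) = 1 \left(\left(4 + 2\right) - \left(-4 + c\right)\right) = 1 \left(6 - \left(-4 + c\right)\right) = 1 \left(10 - c\right) = 10 - c$)
$R = -2078$ ($R = -1334 - 744 = -2078$)
$b{\left(n{\left(-2 \right)},71 \right)} - R = \left(10 - 71\right) - -2078 = \left(10 - 71\right) + 2078 = -61 + 2078 = 2017$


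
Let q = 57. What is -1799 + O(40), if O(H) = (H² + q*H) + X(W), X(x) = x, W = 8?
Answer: 2089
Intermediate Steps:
O(H) = 8 + H² + 57*H (O(H) = (H² + 57*H) + 8 = 8 + H² + 57*H)
-1799 + O(40) = -1799 + (8 + 40² + 57*40) = -1799 + (8 + 1600 + 2280) = -1799 + 3888 = 2089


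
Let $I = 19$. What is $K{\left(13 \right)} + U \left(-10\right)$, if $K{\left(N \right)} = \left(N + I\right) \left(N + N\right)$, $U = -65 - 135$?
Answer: $2832$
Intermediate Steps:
$U = -200$ ($U = -65 - 135 = -200$)
$K{\left(N \right)} = 2 N \left(19 + N\right)$ ($K{\left(N \right)} = \left(N + 19\right) \left(N + N\right) = \left(19 + N\right) 2 N = 2 N \left(19 + N\right)$)
$K{\left(13 \right)} + U \left(-10\right) = 2 \cdot 13 \left(19 + 13\right) - -2000 = 2 \cdot 13 \cdot 32 + 2000 = 832 + 2000 = 2832$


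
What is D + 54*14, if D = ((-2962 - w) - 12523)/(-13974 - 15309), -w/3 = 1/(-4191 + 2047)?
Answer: 47496960355/62782752 ≈ 756.53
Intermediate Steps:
w = 3/2144 (w = -3/(-4191 + 2047) = -3/(-2144) = -3*(-1/2144) = 3/2144 ≈ 0.0013993)
D = 33199843/62782752 (D = ((-2962 - 1*3/2144) - 12523)/(-13974 - 15309) = ((-2962 - 3/2144) - 12523)/(-29283) = (-6350531/2144 - 12523)*(-1/29283) = -33199843/2144*(-1/29283) = 33199843/62782752 ≈ 0.52880)
D + 54*14 = 33199843/62782752 + 54*14 = 33199843/62782752 + 756 = 47496960355/62782752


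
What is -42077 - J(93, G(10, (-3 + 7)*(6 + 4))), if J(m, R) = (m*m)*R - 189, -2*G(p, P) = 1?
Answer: -75127/2 ≈ -37564.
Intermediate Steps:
G(p, P) = -1/2 (G(p, P) = -1/2*1 = -1/2)
J(m, R) = -189 + R*m**2 (J(m, R) = m**2*R - 189 = R*m**2 - 189 = -189 + R*m**2)
-42077 - J(93, G(10, (-3 + 7)*(6 + 4))) = -42077 - (-189 - 1/2*93**2) = -42077 - (-189 - 1/2*8649) = -42077 - (-189 - 8649/2) = -42077 - 1*(-9027/2) = -42077 + 9027/2 = -75127/2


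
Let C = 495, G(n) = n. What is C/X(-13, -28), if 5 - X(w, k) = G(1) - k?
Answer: -165/8 ≈ -20.625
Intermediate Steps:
X(w, k) = 4 + k (X(w, k) = 5 - (1 - k) = 5 + (-1 + k) = 4 + k)
C/X(-13, -28) = 495/(4 - 28) = 495/(-24) = 495*(-1/24) = -165/8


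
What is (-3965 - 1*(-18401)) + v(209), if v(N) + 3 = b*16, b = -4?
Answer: 14369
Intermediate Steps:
v(N) = -67 (v(N) = -3 - 4*16 = -3 - 64 = -67)
(-3965 - 1*(-18401)) + v(209) = (-3965 - 1*(-18401)) - 67 = (-3965 + 18401) - 67 = 14436 - 67 = 14369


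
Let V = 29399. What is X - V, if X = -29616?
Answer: -59015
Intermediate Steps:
X - V = -29616 - 1*29399 = -29616 - 29399 = -59015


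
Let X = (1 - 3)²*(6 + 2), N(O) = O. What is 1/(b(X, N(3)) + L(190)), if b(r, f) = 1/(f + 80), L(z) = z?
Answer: 83/15771 ≈ 0.0052628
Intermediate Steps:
X = 32 (X = (-2)²*8 = 4*8 = 32)
b(r, f) = 1/(80 + f)
1/(b(X, N(3)) + L(190)) = 1/(1/(80 + 3) + 190) = 1/(1/83 + 190) = 1/(15771/83) = 83/15771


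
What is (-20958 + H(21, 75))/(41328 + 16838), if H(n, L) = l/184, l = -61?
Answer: -3856333/10702544 ≈ -0.36032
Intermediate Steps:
H(n, L) = -61/184
(-20958 + H(21, 75))/(41328 + 16838) = (-20958 - 61/184)/(41328 + 16838) = -3856333/184/58166 = -3856333/184*1/58166 = -3856333/10702544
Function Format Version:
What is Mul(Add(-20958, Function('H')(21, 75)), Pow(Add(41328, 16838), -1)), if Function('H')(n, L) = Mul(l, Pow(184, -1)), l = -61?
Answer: Rational(-3856333, 10702544) ≈ -0.36032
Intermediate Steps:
Function('H')(n, L) = Rational(-61, 184) (Function('H')(n, L) = Mul(-61, Pow(184, -1)) = Mul(-61, Rational(1, 184)) = Rational(-61, 184))
Mul(Add(-20958, Function('H')(21, 75)), Pow(Add(41328, 16838), -1)) = Mul(Add(-20958, Rational(-61, 184)), Pow(Add(41328, 16838), -1)) = Mul(Rational(-3856333, 184), Pow(58166, -1)) = Mul(Rational(-3856333, 184), Rational(1, 58166)) = Rational(-3856333, 10702544)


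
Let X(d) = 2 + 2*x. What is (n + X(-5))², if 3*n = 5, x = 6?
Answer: 2209/9 ≈ 245.44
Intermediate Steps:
X(d) = 14 (X(d) = 2 + 2*6 = 2 + 12 = 14)
n = 5/3 (n = (⅓)*5 = 5/3 ≈ 1.6667)
(n + X(-5))² = (5/3 + 14)² = (47/3)² = 2209/9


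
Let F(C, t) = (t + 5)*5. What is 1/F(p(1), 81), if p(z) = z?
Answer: 1/430 ≈ 0.0023256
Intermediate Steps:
F(C, t) = 25 + 5*t (F(C, t) = (5 + t)*5 = 25 + 5*t)
1/F(p(1), 81) = 1/(25 + 5*81) = 1/(25 + 405) = 1/430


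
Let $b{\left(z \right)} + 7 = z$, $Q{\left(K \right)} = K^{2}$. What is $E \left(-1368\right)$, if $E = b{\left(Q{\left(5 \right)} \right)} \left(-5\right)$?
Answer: $123120$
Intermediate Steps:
$b{\left(z \right)} = -7 + z$
$E = -90$ ($E = \left(-7 + 5^{2}\right) \left(-5\right) = \left(-7 + 25\right) \left(-5\right) = 18 \left(-5\right) = -90$)
$E \left(-1368\right) = \left(-90\right) \left(-1368\right) = 123120$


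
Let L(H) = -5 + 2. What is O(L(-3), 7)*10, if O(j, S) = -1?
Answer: -10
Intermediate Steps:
L(H) = -3
O(L(-3), 7)*10 = -1*10 = -10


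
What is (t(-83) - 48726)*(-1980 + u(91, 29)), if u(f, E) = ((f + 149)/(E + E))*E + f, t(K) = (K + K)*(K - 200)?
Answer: 3092212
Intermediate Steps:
t(K) = 2*K*(-200 + K) (t(K) = (2*K)*(-200 + K) = 2*K*(-200 + K))
u(f, E) = 149/2 + 3*f/2 (u(f, E) = ((149 + f)/((2*E)))*E + f = ((149 + f)*(1/(2*E)))*E + f = ((149 + f)/(2*E))*E + f = (149/2 + f/2) + f = 149/2 + 3*f/2)
(t(-83) - 48726)*(-1980 + u(91, 29)) = (2*(-83)*(-200 - 83) - 48726)*(-1980 + (149/2 + (3/2)*91)) = (2*(-83)*(-283) - 48726)*(-1980 + (149/2 + 273/2)) = (46978 - 48726)*(-1980 + 211) = -1748*(-1769) = 3092212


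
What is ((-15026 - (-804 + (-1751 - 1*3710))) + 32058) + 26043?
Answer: 49340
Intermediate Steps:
((-15026 - (-804 + (-1751 - 1*3710))) + 32058) + 26043 = ((-15026 - (-804 + (-1751 - 3710))) + 32058) + 26043 = ((-15026 - (-804 - 5461)) + 32058) + 26043 = ((-15026 - 1*(-6265)) + 32058) + 26043 = ((-15026 + 6265) + 32058) + 26043 = (-8761 + 32058) + 26043 = 23297 + 26043 = 49340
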